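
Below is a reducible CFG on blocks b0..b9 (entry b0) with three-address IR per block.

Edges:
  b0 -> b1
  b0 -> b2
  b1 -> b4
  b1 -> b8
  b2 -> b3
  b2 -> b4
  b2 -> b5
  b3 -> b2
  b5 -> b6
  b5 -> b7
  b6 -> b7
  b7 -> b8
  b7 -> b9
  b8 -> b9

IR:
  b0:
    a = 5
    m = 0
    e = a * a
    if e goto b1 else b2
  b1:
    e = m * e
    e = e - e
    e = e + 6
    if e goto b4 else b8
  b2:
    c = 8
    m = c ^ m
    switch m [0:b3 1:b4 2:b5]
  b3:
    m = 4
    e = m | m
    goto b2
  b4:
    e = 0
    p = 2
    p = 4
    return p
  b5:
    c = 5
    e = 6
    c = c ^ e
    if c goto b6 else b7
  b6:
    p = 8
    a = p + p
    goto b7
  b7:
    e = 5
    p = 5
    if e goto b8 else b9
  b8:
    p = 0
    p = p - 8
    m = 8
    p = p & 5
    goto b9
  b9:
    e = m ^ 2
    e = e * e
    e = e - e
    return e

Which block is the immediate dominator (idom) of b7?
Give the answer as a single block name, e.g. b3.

idom tree: b1←b0 b2←b0 b3←b2 b4←b0 b5←b2 b6←b5 b7←b5 b8←b0 b9←b0
Dom∩ at merges:
  b2: preds {b0,b3}: {b0} ∩ {b0,b2,b3} = {b0}; idom=b0
  b4: preds {b1,b2}: {b0,b1} ∩ {b0,b2} = {b0}; idom=b0
  b7: preds {b5,b6}: {b0,b2,b5} ∩ {b0,b2,b5,b6} = {b0,b2,b5}; idom=b5
  b8: preds {b1,b7}: {b0,b1} ∩ {b0,b2,b5,b7} = {b0}; idom=b0
  b9: preds {b7,b8}: {b0,b2,b5,b7} ∩ {b0,b8} = {b0}; idom=b0

idom(b7) = b5

Answer: b5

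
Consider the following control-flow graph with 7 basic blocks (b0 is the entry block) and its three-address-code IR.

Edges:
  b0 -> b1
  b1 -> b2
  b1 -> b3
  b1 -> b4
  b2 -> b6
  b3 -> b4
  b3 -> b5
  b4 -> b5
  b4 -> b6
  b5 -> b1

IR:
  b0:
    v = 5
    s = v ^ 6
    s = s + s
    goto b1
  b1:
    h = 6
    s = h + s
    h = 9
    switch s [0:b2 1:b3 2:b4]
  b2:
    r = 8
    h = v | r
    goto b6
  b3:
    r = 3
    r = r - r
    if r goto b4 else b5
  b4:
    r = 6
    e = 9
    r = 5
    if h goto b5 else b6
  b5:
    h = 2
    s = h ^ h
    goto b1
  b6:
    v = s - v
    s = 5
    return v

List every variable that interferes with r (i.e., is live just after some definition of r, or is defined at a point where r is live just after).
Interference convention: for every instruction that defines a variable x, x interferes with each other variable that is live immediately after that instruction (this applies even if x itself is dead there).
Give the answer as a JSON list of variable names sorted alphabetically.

def/use:
  b0: def={s,v} ue=∅
  b1: def={h,s} ue={s}
  b2: def={h,r} ue={v}
  b3: def={r} ue=∅
  b4: def={e,r} ue={h}
  b5: def={h,s} ue=∅
  b6: def={s,v} ue={s,v}

Live sets:
  b0: in=∅ out={s,v}
  b1: in={s,v} out={h,s,v}
  b2: in={s,v} out={s,v}
  b3: in={h,s,v} out={h,s,v}
  b4: in={h,s,v} out={s,v}
  b5: in={v} out={s,v}
  b6: in={s,v} out=∅

Conflict graph:
  e — {h,s,v}
  h — {e,r,s,v}
  r — {h,s,v}
  s — {e,h,r,v}
  v — {e,h,r,s}

N(r) = ["h", "s", "v"]

Answer: ["h", "s", "v"]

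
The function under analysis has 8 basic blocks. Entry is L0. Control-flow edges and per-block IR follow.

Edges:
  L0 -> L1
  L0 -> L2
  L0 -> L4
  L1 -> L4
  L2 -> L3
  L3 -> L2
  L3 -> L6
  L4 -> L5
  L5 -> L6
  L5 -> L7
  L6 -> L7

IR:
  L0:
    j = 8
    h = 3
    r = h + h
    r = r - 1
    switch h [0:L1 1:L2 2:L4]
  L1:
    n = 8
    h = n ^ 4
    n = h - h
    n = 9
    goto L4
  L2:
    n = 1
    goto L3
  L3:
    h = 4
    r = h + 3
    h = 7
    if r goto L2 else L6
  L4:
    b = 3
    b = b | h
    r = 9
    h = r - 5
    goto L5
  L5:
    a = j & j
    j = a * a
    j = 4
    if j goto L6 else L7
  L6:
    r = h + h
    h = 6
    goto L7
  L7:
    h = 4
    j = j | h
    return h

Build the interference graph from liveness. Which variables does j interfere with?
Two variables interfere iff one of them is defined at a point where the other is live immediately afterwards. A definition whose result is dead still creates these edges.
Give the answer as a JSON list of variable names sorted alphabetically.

Per-block:
  L0: def={h,j,r} ue=∅
  L1: def={h,n} ue=∅
  L2: def={n} ue=∅
  L3: def={h,r} ue=∅
  L4: def={b,h,r} ue={h}
  L5: def={a,j} ue={j}
  L6: def={h,r} ue={h}
  L7: def={h,j} ue={j}

Backward fixpoint:
  live L0: ∅→{h,j}
  live L1: {j}→{h,j}
  live L2: {j}→{j}
  live L3: {j}→{h,j}
  live L4: {h,j}→{h,j}
  live L5: {h,j}→{h,j}
  live L6: {h,j}→{j}
  live L7: {j}→∅

Interfere edges:
  a — {h}
  b — {h,j}
  h — {a,b,j,n,r}
  j — {b,h,n,r}
  n — {h,j}
  r — {h,j}

N(j) = ["b", "h", "n", "r"]

Answer: ["b", "h", "n", "r"]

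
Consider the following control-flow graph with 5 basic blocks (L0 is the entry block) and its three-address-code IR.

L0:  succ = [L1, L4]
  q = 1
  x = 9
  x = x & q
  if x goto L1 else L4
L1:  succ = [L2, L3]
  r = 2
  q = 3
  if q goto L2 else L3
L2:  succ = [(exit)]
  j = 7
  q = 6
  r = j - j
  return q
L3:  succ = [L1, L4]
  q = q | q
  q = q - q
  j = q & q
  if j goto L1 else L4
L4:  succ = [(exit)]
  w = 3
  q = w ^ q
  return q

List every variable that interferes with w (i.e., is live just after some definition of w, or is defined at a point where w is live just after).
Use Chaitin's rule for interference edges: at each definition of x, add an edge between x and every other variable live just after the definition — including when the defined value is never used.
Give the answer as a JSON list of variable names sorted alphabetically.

Block summaries:
  L0: def={q,x} ue=∅
  L1: def={q,r} ue=∅
  L2: def={j,q,r} ue=∅
  L3: def={j,q} ue={q}
  L4: def={q,w} ue={q}

Live sets:
  L0: in=∅ out={q}
  L1: in=∅ out={q}
  L2: in=∅ out=∅
  L3: in={q} out={q}
  L4: in={q} out=∅

Conflict graph:
  j: {q}
  q: {j,r,w,x}
  r: {q}
  w: {q}
  x: {q}

N(w) = ["q"]

Answer: ["q"]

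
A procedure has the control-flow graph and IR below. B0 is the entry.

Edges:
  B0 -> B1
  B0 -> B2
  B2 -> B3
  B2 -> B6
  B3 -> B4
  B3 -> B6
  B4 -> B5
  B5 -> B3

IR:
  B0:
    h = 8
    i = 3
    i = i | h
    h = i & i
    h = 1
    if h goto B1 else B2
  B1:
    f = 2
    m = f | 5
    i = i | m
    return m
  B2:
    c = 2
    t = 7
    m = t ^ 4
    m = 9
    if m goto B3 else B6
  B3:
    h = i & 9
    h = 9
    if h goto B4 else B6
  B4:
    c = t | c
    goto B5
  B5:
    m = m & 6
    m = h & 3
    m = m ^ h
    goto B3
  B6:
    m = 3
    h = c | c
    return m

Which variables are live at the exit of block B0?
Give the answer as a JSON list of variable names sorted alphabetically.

Per-block:
  B0: {h,i} / ∅
  B1: {f,i,m} / {i}
  B2: {c,m,t} / ∅
  B3: {h} / {i}
  B4: {c} / {c,t}
  B5: {m} / {h,m}
  B6: {h,m} / {c}

Backward fixpoint:
  B0: in=∅ out={i}
  B1: in={i} out=∅
  B2: in={i} out={c,i,m,t}
  B3: in={c,i,m,t} out={c,h,i,m,t}
  B4: in={c,h,i,m,t} out={c,h,i,m,t}
  B5: in={c,h,i,m,t} out={c,i,m,t}
  B6: in={c} out=∅

live-out(B0) = ["i"]

Answer: ["i"]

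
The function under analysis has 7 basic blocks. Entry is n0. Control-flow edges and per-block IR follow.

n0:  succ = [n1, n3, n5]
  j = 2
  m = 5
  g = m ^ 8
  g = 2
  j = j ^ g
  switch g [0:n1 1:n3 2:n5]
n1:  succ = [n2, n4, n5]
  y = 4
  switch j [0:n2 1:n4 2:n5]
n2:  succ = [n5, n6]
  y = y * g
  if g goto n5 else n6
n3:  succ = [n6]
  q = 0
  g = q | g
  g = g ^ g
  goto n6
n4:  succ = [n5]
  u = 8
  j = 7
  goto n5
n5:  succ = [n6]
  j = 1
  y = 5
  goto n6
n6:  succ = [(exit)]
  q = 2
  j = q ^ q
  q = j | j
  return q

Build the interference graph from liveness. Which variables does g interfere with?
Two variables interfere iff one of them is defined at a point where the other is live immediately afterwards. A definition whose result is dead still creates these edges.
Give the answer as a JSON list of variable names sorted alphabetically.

Block summaries:
  n0: def={g,j,m} ue=∅
  n1: def={y} ue={j}
  n2: def={y} ue={g,y}
  n3: def={g,q} ue={g}
  n4: def={j,u} ue=∅
  n5: def={j,y} ue=∅
  n6: def={j,q} ue=∅

Live sets:
  live n0: ∅→{g,j}
  live n1: {g,j}→{g,y}
  live n2: {g,y}→∅
  live n3: {g}→∅
  live n4: ∅→∅
  live n5: ∅→∅
  live n6: ∅→∅

Interfere edges:
  g: {j,q,y}
  j: {g,m,y}
  m: {j}
  q: {g}
  u: ∅
  y: {g,j}

N(g) = ["j", "q", "y"]

Answer: ["j", "q", "y"]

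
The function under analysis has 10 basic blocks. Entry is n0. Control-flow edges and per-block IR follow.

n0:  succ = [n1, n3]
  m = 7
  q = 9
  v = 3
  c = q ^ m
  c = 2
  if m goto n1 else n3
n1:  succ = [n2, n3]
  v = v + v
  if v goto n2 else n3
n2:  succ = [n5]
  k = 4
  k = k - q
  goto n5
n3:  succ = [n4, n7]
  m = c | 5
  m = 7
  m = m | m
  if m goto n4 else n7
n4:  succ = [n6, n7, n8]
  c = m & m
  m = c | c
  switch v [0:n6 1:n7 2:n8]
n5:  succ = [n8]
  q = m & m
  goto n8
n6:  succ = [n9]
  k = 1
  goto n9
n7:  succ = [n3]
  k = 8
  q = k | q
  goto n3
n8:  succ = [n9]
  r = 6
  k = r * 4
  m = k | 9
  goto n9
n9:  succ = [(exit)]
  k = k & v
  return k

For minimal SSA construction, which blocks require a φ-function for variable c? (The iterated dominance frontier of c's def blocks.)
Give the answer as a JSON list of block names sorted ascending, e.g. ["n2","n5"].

Answer: ["n3", "n7", "n8", "n9"]

Analysis:
idom tree: n1←n0 n2←n1 n3←n0 n4←n3 n5←n2 n6←n4 n7←n3 n8←n0 n9←n0
Join-block Dom:
  n3: preds {n0,n1,n7}: {n0} ∩ {n0,n1} ∩ {n0,n3,n7} = {n0}; idom=n0
  n7: preds {n3,n4}: {n0,n3} ∩ {n0,n3,n4} = {n0,n3}; idom=n3
  n8: preds {n4,n5}: {n0,n3,n4} ∩ {n0,n1,n2,n5} = {n0}; idom=n0
  n9: preds {n6,n8}: {n0,n3,n4,n6} ∩ {n0,n8} = {n0}; idom=n0

DF walk-up:
  n3←n0: walk · to n0
  n3←n1: walk n1 to n0
  n3←n7: walk n7→n3 to n0
  n7←n3: walk · to n3
  n7←n4: walk n4 to n3
  n8←n4: walk n4→n3 to n0
  n8←n5: walk n5→n2→n1 to n0
  n9←n6: walk n6→n4→n3 to n0
  n9←n8: walk n8 to n0
  DF(n0)=∅
  DF(n1)={n3,n8}
  DF(n2)={n8}
  DF(n3)={n3,n8,n9}
  DF(n4)={n7,n8,n9}
  DF(n5)={n8}
  DF(n6)={n9}
  DF(n7)={n3}
  DF(n8)={n9}
  DF(n9)=∅

φ for c: defs {n0,n4}
  DF⁺ = {n3,n7,n8,n9}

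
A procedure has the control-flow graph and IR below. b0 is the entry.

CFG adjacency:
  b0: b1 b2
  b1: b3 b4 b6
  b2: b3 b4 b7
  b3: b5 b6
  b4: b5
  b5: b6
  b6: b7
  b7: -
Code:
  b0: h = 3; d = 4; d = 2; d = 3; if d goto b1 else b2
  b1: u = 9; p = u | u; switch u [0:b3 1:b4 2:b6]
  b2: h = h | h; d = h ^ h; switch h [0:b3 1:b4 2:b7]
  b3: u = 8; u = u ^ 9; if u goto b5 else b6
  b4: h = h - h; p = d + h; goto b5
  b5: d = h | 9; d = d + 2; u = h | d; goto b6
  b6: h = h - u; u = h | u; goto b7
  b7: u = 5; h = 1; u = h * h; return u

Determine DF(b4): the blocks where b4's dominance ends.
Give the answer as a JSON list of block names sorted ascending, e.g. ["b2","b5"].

Answer: ["b5"]

Derivation:
idom tree: b1←b0 b2←b0 b3←b0 b4←b0 b5←b0 b6←b0 b7←b0
Join-block Dom:
  b3: preds {b1,b2}: {b0,b1} ∩ {b0,b2} = {b0}; idom=b0
  b4: preds {b1,b2}: {b0,b1} ∩ {b0,b2} = {b0}; idom=b0
  b5: preds {b3,b4}: {b0,b3} ∩ {b0,b4} = {b0}; idom=b0
  b6: preds {b1,b3,b5}: {b0,b1} ∩ {b0,b3} ∩ {b0,b5} = {b0}; idom=b0
  b7: preds {b2,b6}: {b0,b2} ∩ {b0,b6} = {b0}; idom=b0

DF walk-up:
  join b3 pred b1: b1 stop@b0
  join b3 pred b2: b2 stop@b0
  join b4 pred b1: b1 stop@b0
  join b4 pred b2: b2 stop@b0
  join b5 pred b3: b3 stop@b0
  join b5 pred b4: b4 stop@b0
  join b6 pred b1: b1 stop@b0
  join b6 pred b3: b3 stop@b0
  join b6 pred b5: b5 stop@b0
  join b7 pred b2: b2 stop@b0
  join b7 pred b6: b6 stop@b0
  DF(b0)=∅
  DF(b1)={b3,b4,b6}
  DF(b2)={b3,b4,b7}
  DF(b3)={b5,b6}
  DF(b4)={b5}
  DF(b5)={b6}
  DF(b6)={b7}
  DF(b7)=∅

DF(b4) = ["b5"]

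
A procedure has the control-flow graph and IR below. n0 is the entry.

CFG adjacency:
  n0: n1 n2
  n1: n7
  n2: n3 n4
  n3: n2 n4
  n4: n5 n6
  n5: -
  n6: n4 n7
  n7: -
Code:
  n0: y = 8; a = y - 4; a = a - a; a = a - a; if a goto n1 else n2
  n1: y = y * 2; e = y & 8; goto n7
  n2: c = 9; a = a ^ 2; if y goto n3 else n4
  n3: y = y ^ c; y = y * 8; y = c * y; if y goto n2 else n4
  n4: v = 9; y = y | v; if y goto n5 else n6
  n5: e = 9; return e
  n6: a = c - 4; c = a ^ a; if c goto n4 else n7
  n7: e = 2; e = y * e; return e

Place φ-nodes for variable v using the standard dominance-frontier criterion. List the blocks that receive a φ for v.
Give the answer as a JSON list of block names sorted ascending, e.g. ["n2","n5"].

Answer: ["n4", "n7"]

Analysis:
idom tree: n1←n0 n2←n0 n3←n2 n4←n2 n5←n4 n6←n4 n7←n0
Join-block Dom:
  n2: preds {n0,n3}: {n0} ∩ {n0,n2,n3} = {n0}; idom=n0
  n4: preds {n2,n3,n6}: {n0,n2} ∩ {n0,n2,n3} ∩ {n0,n2,n4,n6} = {n0,n2}; idom=n2
  n7: preds {n1,n6}: {n0,n1} ∩ {n0,n2,n4,n6} = {n0}; idom=n0

Frontier:
  n2←n0: walk · to n0
  n2←n3: walk n3→n2 to n0
  n4←n2: walk · to n2
  n4←n3: walk n3 to n2
  n4←n6: walk n6→n4 to n2
  n7←n1: walk n1 to n0
  n7←n6: walk n6→n4→n2 to n0
  n0 → ∅
  n1 → {n7}
  n2 → {n2,n7}
  n3 → {n2,n4}
  n4 → {n4,n7}
  n5 → ∅
  n6 → {n4,n7}
  n7 → ∅

φ for v: defs {n4}
  DF⁺ = {n4,n7}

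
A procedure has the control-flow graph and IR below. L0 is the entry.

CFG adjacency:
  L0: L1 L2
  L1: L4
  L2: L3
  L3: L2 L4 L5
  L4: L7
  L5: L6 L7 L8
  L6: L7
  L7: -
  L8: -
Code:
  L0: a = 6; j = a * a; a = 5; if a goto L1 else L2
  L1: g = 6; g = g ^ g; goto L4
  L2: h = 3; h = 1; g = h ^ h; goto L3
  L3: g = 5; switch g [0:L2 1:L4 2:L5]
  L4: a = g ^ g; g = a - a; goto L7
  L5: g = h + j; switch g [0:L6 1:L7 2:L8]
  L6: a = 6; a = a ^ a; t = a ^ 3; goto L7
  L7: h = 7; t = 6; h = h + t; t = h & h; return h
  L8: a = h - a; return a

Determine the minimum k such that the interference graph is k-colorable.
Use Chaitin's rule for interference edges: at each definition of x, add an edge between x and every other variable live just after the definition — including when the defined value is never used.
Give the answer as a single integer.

Answer: 4

Derivation:
Block summaries:
  L0 def {a,j} use ∅
  L1 def {g} use ∅
  L2 def {g,h} use ∅
  L3 def {g} use ∅
  L4 def {a,g} use {g}
  L5 def {g} use {h,j}
  L6 def {a,t} use ∅
  L7 def {h,t} use ∅
  L8 def {a} use {a,h}

Backward fixpoint:
  L0 li=∅ lo={a,j}
  L1 li=∅ lo={g}
  L2 li={a,j} lo={a,h,j}
  L3 li={a,h,j} lo={a,g,h,j}
  L4 li={g} lo=∅
  L5 li={a,h,j} lo={a,h}
  L6 li=∅ lo=∅
  L7 li=∅ lo=∅
  L8 li={a,h} lo=∅

Interference:
  a: {g,h,j}
  g: {a,h,j}
  h: {a,g,j,t}
  j: {a,g,h}
  t: {h}

Registers:
  {a,g,h,j} pairwise interfere (4-clique) ⇒ χ ≥ 4
  assign a→c1 g→c2 h→c0 j→c3 t→c1 — no edge inside a register ⇒ χ ≤ 4
  χ = 4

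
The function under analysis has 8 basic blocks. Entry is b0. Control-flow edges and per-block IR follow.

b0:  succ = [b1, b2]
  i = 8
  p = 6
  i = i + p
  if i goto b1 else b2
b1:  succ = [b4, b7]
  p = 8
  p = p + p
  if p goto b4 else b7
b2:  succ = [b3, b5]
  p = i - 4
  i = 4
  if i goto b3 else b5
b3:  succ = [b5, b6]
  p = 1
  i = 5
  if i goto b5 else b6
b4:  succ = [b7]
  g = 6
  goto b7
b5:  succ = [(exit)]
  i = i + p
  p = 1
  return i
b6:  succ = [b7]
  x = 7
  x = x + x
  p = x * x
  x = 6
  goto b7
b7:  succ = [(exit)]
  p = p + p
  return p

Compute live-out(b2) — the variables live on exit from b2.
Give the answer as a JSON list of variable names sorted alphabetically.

Block summaries:
  b0: def={i,p} ue=∅
  b1: def={p} ue=∅
  b2: def={i,p} ue={i}
  b3: def={i,p} ue=∅
  b4: def={g} ue=∅
  b5: def={i,p} ue={i,p}
  b6: def={p,x} ue=∅
  b7: def={p} ue={p}

Liveness:
  b0 li=∅ lo={i}
  b1 li=∅ lo={p}
  b2 li={i} lo={i,p}
  b3 li=∅ lo={i,p}
  b4 li={p} lo={p}
  b5 li={i,p} lo=∅
  b6 li=∅ lo={p}
  b7 li={p} lo=∅

live-out(b2) = ["i", "p"]

Answer: ["i", "p"]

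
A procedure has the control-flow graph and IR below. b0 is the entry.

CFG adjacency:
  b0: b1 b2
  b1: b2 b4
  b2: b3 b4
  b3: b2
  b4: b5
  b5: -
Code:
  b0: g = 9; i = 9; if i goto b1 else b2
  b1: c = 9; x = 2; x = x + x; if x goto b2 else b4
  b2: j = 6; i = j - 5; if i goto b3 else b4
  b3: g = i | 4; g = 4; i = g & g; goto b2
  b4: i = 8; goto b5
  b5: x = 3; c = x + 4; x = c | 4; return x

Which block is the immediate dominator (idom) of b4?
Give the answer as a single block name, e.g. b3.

idom tree: b1←b0 b2←b0 b3←b2 b4←b0 b5←b4
Dom at joins:
  b2: preds {b0,b1,b3}: {b0} ∩ {b0,b1} ∩ {b0,b2,b3} = {b0}; idom=b0
  b4: preds {b1,b2}: {b0,b1} ∩ {b0,b2} = {b0}; idom=b0

idom(b4) = b0

Answer: b0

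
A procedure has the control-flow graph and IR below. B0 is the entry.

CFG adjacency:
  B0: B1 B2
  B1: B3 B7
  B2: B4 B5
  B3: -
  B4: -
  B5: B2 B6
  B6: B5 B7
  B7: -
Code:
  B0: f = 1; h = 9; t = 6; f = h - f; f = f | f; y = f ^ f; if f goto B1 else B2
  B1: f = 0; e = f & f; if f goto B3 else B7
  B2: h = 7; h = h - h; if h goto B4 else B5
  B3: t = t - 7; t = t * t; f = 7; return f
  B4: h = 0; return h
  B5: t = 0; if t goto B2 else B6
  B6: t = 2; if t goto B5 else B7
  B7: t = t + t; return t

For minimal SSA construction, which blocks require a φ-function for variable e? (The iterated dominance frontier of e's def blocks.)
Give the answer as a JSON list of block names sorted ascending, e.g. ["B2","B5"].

idom tree: B1←B0 B2←B0 B3←B1 B4←B2 B5←B2 B6←B5 B7←B0
Join-block Dom:
  B2: preds {B0,B5}: {B0} ∩ {B0,B2,B5} = {B0}; idom=B0
  B5: preds {B2,B6}: {B0,B2} ∩ {B0,B2,B5,B6} = {B0,B2}; idom=B2
  B7: preds {B1,B6}: {B0,B1} ∩ {B0,B2,B5,B6} = {B0}; idom=B0

DF walk-up:
  join B2 pred B0: · stop@B0
  join B2 pred B5: B5→B2 stop@B0
  join B5 pred B2: · stop@B2
  join B5 pred B6: B6→B5 stop@B2
  join B7 pred B1: B1 stop@B0
  join B7 pred B6: B6→B5→B2 stop@B0
  B0: DF=∅
  B1: DF={B7}
  B2: DF={B2,B7}
  B3: DF=∅
  B4: DF=∅
  B5: DF={B2,B5,B7}
  B6: DF={B5,B7}
  B7: DF=∅

φ for e: defs {B1}
  DF⁺ = {B7}

Answer: ["B7"]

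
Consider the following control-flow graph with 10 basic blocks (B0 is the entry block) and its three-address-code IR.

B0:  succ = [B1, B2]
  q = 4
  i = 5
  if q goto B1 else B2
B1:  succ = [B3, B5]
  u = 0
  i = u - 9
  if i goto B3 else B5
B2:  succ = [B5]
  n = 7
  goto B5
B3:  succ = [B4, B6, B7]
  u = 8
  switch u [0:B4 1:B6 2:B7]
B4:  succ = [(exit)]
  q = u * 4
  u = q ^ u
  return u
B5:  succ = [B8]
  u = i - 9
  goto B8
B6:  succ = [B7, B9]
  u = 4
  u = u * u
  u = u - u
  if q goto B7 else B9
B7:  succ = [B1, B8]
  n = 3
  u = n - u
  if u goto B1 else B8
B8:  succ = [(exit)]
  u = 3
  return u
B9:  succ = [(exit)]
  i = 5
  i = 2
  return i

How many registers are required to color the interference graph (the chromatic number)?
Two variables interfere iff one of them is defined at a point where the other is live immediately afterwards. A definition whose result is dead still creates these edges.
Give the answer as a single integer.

def/use:
  B0 def {i,q} use ∅
  B1 def {i,u} use ∅
  B2 def {n} use ∅
  B3 def {u} use ∅
  B4 def {q,u} use {u}
  B5 def {u} use {i}
  B6 def {u} use {q}
  B7 def {n,u} use {u}
  B8 def {u} use ∅
  B9 def {i} use ∅

Live sets:
  B0 li=∅ lo={i,q}
  B1 li={q} lo={i,q}
  B2 li={i} lo={i}
  B3 li={q} lo={q,u}
  B4 li={u} lo=∅
  B5 li={i} lo=∅
  B6 li={q} lo={q,u}
  B7 li={q,u} lo={q}
  B8 li=∅ lo=∅
  B9 li=∅ lo=∅

Interference:
  i: {n,q}
  n: {i,q,u}
  q: {i,n,u}
  u: {n,q}

Colouring:
  {i,n,q} pairwise interfere (3-clique) ⇒ χ ≥ 3
  3-colouring: R0={n}  R1={q}  R2={i,u}
  χ = 3

Answer: 3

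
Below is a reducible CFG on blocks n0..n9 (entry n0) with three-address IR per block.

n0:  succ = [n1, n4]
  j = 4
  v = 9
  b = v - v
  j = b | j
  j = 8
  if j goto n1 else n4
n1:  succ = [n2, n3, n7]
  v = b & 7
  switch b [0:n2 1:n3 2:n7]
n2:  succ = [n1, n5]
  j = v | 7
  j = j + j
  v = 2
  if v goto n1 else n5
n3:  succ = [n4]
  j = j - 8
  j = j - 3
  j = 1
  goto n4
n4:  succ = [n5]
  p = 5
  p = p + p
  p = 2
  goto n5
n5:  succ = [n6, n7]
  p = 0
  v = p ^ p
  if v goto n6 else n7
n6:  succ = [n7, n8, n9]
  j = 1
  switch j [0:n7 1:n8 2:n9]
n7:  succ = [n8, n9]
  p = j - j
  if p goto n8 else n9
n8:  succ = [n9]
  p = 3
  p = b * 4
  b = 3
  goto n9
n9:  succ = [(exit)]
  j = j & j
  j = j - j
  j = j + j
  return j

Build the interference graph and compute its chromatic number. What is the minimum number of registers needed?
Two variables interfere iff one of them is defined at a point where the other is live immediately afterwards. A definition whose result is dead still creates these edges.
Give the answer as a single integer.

Answer: 3

Derivation:
Block summaries:
  n0 def {b,j,v} use ∅
  n1 def {v} use {b}
  n2 def {j,v} use {v}
  n3 def {j} use {j}
  n4 def {p} use ∅
  n5 def {p,v} use ∅
  n6 def {j} use ∅
  n7 def {p} use {j}
  n8 def {b,p} use {b}
  n9 def {j} use {j}

Backward fixpoint:
  live n0: ∅→{b,j}
  live n1: {b,j}→{b,j,v}
  live n2: {b,v}→{b,j}
  live n3: {b,j}→{b,j}
  live n4: {b,j}→{b,j}
  live n5: {b,j}→{b,j}
  live n6: {b}→{b,j}
  live n7: {b,j}→{b,j}
  live n8: {b,j}→{j}
  live n9: {j}→∅

Interfere edges:
  b: {j,p,v}
  j: {b,p,v}
  p: {b,j}
  v: {b,j}

Chromatic number:
  {b,j,p} pairwise interfere (3-clique) ⇒ χ ≥ 3
  assign b→c0 j→c1 p→c2 v→c2 — no edge inside a register ⇒ χ ≤ 3
  χ = 3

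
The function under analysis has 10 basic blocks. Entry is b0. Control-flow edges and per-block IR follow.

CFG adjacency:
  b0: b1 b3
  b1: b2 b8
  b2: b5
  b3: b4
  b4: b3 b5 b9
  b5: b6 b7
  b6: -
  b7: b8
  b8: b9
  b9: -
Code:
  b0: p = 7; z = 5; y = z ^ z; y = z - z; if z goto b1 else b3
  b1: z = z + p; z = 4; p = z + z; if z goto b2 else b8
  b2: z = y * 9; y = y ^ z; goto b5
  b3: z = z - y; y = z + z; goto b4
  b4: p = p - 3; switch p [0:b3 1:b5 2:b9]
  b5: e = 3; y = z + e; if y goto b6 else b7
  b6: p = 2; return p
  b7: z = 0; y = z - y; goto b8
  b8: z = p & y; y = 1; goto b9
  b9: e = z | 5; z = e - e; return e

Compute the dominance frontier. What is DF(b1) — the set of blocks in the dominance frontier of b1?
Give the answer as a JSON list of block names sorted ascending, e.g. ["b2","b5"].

Answer: ["b5", "b8"]

Working:
idom tree: b1←b0 b2←b1 b3←b0 b4←b3 b5←b0 b6←b5 b7←b5 b8←b0 b9←b0
Dom at joins:
  b3: preds {b0,b4}: {b0} ∩ {b0,b3,b4} = {b0}; idom=b0
  b5: preds {b2,b4}: {b0,b1,b2} ∩ {b0,b3,b4} = {b0}; idom=b0
  b8: preds {b1,b7}: {b0,b1} ∩ {b0,b5,b7} = {b0}; idom=b0
  b9: preds {b4,b8}: {b0,b3,b4} ∩ {b0,b8} = {b0}; idom=b0

DF walk-up:
  join b3 pred b0: · stop@b0
  join b3 pred b4: b4→b3 stop@b0
  join b5 pred b2: b2→b1 stop@b0
  join b5 pred b4: b4→b3 stop@b0
  join b8 pred b1: b1 stop@b0
  join b8 pred b7: b7→b5 stop@b0
  join b9 pred b4: b4→b3 stop@b0
  join b9 pred b8: b8 stop@b0
  b0 → ∅
  b1 → {b5,b8}
  b2 → {b5}
  b3 → {b3,b5,b9}
  b4 → {b3,b5,b9}
  b5 → {b8}
  b6 → ∅
  b7 → {b8}
  b8 → {b9}
  b9 → ∅

DF(b1) = ["b5", "b8"]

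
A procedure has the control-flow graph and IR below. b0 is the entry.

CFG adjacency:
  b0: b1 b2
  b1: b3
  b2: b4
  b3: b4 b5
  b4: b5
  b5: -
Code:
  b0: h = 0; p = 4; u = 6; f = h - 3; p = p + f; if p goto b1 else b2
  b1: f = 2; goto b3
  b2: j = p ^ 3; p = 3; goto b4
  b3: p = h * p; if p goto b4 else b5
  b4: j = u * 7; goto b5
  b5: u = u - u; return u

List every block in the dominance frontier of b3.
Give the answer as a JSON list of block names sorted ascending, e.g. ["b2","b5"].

Answer: ["b4", "b5"]

Derivation:
idom tree: b1←b0 b2←b0 b3←b1 b4←b0 b5←b0
Join-block Dom:
  b4: preds {b2,b3}: {b0,b2} ∩ {b0,b1,b3} = {b0}; idom=b0
  b5: preds {b3,b4}: {b0,b1,b3} ∩ {b0,b4} = {b0}; idom=b0

DF derivation:
  join b4 pred b2: b2 stop@b0
  join b4 pred b3: b3→b1 stop@b0
  join b5 pred b3: b3→b1 stop@b0
  join b5 pred b4: b4 stop@b0
  DF(b0)=∅
  DF(b1)={b4,b5}
  DF(b2)={b4}
  DF(b3)={b4,b5}
  DF(b4)={b5}
  DF(b5)=∅

DF(b3) = ["b4", "b5"]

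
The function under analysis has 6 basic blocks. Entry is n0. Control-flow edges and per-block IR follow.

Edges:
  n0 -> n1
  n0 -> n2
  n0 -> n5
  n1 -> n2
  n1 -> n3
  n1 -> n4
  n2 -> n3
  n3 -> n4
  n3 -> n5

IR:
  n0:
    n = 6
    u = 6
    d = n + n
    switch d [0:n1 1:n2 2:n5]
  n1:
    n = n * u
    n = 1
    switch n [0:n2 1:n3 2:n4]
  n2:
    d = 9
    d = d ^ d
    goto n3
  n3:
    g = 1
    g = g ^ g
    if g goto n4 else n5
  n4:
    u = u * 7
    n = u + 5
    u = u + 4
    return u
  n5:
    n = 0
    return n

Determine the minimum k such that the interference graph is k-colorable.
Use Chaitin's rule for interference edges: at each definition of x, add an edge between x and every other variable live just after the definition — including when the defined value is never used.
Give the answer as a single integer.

Answer: 3

Working:
def/use:
  n0: {d,n,u} / ∅
  n1: {n} / {n,u}
  n2: {d} / ∅
  n3: {g} / ∅
  n4: {n,u} / {u}
  n5: {n} / ∅

Backward fixpoint:
  n0: in=∅ out={n,u}
  n1: in={n,u} out={u}
  n2: in={u} out={u}
  n3: in={u} out={u}
  n4: in={u} out=∅
  n5: in=∅ out=∅

Interference:
  d: {n,u}
  g: {u}
  n: {d,u}
  u: {d,g,n}

Chromatic number:
  lower bound: {d,n,u} mutually conflict ⇒ χ ≥ 3
  assign d→r1 g→r1 n→r2 u→r0 — no edge inside a register ⇒ χ ≤ 3
  χ = 3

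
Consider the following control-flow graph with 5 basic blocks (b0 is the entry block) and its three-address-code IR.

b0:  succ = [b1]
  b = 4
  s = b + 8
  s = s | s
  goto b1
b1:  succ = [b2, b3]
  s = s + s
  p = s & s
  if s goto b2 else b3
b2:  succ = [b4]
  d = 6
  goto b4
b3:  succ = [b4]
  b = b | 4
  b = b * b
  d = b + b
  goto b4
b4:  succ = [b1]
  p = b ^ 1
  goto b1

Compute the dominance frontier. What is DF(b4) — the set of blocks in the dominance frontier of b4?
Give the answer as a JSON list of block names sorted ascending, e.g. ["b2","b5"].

Answer: ["b1"]

Derivation:
idom tree: b1←b0 b2←b1 b3←b1 b4←b1
Dom∩ at merges:
  b1: preds {b0,b4}: {b0} ∩ {b0,b1,b4} = {b0}; idom=b0
  b4: preds {b2,b3}: {b0,b1,b2} ∩ {b0,b1,b3} = {b0,b1}; idom=b1

DF derivation:
  join b1 pred b0: · stop@b0
  join b1 pred b4: b4→b1 stop@b0
  join b4 pred b2: b2 stop@b1
  join b4 pred b3: b3 stop@b1
  b0: DF=∅
  b1: DF={b1}
  b2: DF={b4}
  b3: DF={b4}
  b4: DF={b1}

DF(b4) = ["b1"]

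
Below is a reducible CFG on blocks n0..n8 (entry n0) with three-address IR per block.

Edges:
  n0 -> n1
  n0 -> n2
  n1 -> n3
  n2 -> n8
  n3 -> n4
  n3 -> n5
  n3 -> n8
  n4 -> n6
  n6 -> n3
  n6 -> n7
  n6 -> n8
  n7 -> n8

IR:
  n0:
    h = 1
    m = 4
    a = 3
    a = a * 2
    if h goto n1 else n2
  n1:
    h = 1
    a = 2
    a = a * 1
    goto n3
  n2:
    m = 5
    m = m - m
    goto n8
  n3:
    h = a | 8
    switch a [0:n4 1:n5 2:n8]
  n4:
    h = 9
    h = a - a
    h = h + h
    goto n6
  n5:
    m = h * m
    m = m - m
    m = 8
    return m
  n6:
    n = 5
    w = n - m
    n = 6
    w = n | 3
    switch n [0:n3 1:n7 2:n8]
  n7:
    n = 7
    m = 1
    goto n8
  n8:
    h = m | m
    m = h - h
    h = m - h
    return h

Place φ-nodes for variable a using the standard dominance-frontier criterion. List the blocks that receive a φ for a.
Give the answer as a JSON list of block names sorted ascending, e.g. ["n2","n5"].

Answer: ["n8"]

Working:
idom tree: n1←n0 n2←n0 n3←n1 n4←n3 n5←n3 n6←n4 n7←n6 n8←n0
Join-block Dom:
  n3: preds {n1,n6}: {n0,n1} ∩ {n0,n1,n3,n4,n6} = {n0,n1}; idom=n1
  n8: preds {n2,n3,n6,n7}: {n0,n2} ∩ {n0,n1,n3} ∩ {n0,n1,n3,n4,n6} ∩ {n0,n1,n3,n4,n6,n7} = {n0}; idom=n0

DF walk-up:
  join n3 pred n1: · stop@n1
  join n3 pred n6: n6→n4→n3 stop@n1
  join n8 pred n2: n2 stop@n0
  join n8 pred n3: n3→n1 stop@n0
  join n8 pred n6: n6→n4→n3→n1 stop@n0
  join n8 pred n7: n7→n6→n4→n3→n1 stop@n0
  n0: DF=∅
  n1: DF={n8}
  n2: DF={n8}
  n3: DF={n3,n8}
  n4: DF={n3,n8}
  n5: DF=∅
  n6: DF={n3,n8}
  n7: DF={n8}
  n8: DF=∅

φ for a: defs {n0,n1}
  DF⁺ = {n8}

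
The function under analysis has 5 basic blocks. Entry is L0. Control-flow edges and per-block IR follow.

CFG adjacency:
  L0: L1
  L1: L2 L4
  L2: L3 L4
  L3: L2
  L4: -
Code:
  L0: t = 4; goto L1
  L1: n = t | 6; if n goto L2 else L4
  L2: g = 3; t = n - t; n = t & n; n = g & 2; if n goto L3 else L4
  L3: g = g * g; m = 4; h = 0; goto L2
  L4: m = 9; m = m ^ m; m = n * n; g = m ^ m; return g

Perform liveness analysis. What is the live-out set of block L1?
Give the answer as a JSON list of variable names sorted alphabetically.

Per-block:
  L0: def={t} ue=∅
  L1: def={n} ue={t}
  L2: def={g,n,t} ue={n,t}
  L3: def={g,h,m} ue={g}
  L4: def={g,m} ue={n}

Liveness:
  L0 li=∅ lo={t}
  L1 li={t} lo={n,t}
  L2 li={n,t} lo={g,n,t}
  L3 li={g,n,t} lo={n,t}
  L4 li={n} lo=∅

live-out(L1) = ["n", "t"]

Answer: ["n", "t"]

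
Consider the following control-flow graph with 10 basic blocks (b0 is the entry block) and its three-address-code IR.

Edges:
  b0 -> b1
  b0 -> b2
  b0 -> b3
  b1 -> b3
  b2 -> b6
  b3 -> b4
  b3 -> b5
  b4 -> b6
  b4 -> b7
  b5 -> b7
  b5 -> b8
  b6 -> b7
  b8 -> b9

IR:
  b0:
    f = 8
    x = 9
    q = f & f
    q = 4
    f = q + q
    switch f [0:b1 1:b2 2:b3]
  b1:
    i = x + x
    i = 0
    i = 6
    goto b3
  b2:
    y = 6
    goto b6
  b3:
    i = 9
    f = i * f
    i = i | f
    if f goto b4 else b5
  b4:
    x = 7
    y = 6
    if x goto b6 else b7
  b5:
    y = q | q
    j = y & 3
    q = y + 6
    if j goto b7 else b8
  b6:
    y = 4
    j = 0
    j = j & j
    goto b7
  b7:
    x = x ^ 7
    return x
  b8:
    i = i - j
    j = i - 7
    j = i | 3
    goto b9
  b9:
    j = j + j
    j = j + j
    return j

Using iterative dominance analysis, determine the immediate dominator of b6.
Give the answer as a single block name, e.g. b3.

Answer: b0

Analysis:
idom tree: b1←b0 b2←b0 b3←b0 b4←b3 b5←b3 b6←b0 b7←b0 b8←b5 b9←b8
Dom at joins:
  b3: preds {b0,b1}: {b0} ∩ {b0,b1} = {b0}; idom=b0
  b6: preds {b2,b4}: {b0,b2} ∩ {b0,b3,b4} = {b0}; idom=b0
  b7: preds {b4,b5,b6}: {b0,b3,b4} ∩ {b0,b3,b5} ∩ {b0,b6} = {b0}; idom=b0

idom(b6) = b0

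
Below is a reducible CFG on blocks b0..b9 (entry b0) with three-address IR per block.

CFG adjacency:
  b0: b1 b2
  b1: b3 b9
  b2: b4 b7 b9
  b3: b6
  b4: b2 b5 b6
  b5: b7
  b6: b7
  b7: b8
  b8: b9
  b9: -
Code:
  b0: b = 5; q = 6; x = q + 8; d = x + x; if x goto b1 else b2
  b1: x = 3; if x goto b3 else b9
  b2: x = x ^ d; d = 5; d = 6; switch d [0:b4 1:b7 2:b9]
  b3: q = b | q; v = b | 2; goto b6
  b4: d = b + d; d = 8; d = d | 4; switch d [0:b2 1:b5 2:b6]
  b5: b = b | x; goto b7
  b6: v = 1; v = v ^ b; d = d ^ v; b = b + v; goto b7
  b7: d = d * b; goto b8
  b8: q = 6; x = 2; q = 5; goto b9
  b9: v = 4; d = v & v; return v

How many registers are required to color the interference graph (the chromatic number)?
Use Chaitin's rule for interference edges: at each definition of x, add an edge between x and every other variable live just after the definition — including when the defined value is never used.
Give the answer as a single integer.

Per-block:
  b0: def={b,d,q,x} ue=∅
  b1: def={x} ue=∅
  b2: def={d,x} ue={d,x}
  b3: def={q,v} ue={b,q}
  b4: def={d} ue={b,d}
  b5: def={b} ue={b,x}
  b6: def={b,d,v} ue={b,d}
  b7: def={d} ue={b,d}
  b8: def={q,x} ue=∅
  b9: def={d,v} ue=∅

Liveness:
  b0: in=∅ out={b,d,q,x}
  b1: in={b,d,q} out={b,d,q}
  b2: in={b,d,x} out={b,d,x}
  b3: in={b,d,q} out={b,d}
  b4: in={b,d,x} out={b,d,x}
  b5: in={b,d,x} out={b,d}
  b6: in={b,d} out={b,d}
  b7: in={b,d} out=∅
  b8: in=∅ out=∅
  b9: in=∅ out=∅

Interfere edges:
  b — {d,q,v,x}
  d — {b,q,v,x}
  q — {b,d,x}
  v — {b,d}
  x — {b,d,q}

Registers:
  {b,d,q,x} pairwise interfere (4-clique) ⇒ χ ≥ 4
  assign b→r0 d→r1 q→r2 v→r2 x→r3 — no edge inside a register ⇒ χ ≤ 4
  χ = 4

Answer: 4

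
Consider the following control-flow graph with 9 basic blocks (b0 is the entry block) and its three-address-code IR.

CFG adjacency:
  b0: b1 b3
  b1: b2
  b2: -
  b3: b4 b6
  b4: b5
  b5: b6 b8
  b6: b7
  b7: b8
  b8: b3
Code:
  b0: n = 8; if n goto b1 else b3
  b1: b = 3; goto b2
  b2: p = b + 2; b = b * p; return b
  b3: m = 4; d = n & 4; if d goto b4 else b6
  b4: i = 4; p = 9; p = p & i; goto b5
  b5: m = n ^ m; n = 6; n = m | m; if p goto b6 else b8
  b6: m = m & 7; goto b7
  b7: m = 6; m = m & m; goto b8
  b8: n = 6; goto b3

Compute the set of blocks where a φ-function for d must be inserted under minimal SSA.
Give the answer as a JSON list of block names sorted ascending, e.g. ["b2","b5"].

Answer: ["b3"]

Analysis:
idom tree: b1←b0 b2←b1 b3←b0 b4←b3 b5←b4 b6←b3 b7←b6 b8←b3
Dom∩ at merges:
  b3: preds {b0,b8}: {b0} ∩ {b0,b3,b8} = {b0}; idom=b0
  b6: preds {b3,b5}: {b0,b3} ∩ {b0,b3,b4,b5} = {b0,b3}; idom=b3
  b8: preds {b5,b7}: {b0,b3,b4,b5} ∩ {b0,b3,b6,b7} = {b0,b3}; idom=b3

Frontier:
  b3←b0: walk · to b0
  b3←b8: walk b8→b3 to b0
  b6←b3: walk · to b3
  b6←b5: walk b5→b4 to b3
  b8←b5: walk b5→b4 to b3
  b8←b7: walk b7→b6 to b3
  b0 → ∅
  b1 → ∅
  b2 → ∅
  b3 → {b3}
  b4 → {b6,b8}
  b5 → {b6,b8}
  b6 → {b8}
  b7 → {b8}
  b8 → {b3}

φ for d: defs {b3}
  DF⁺ = {b3}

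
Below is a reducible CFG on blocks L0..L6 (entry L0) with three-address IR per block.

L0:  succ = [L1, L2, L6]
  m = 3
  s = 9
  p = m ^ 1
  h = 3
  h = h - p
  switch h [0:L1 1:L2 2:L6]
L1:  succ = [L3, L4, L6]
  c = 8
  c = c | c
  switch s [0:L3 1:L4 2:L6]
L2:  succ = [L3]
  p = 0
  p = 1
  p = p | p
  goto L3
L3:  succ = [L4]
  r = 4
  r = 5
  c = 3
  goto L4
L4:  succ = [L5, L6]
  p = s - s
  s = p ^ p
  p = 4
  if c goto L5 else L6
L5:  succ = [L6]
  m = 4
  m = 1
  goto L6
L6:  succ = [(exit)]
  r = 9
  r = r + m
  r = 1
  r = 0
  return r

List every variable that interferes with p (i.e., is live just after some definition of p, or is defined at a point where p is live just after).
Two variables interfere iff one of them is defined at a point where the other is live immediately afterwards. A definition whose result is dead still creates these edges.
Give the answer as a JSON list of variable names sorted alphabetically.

Block summaries:
  L0: def={h,m,p,s} ue=∅
  L1: def={c} ue={s}
  L2: def={p} ue=∅
  L3: def={c,r} ue=∅
  L4: def={p,s} ue={c,s}
  L5: def={m} ue=∅
  L6: def={r} ue={m}

Live sets:
  live L0: ∅→{m,s}
  live L1: {m,s}→{c,m,s}
  live L2: {m,s}→{m,s}
  live L3: {m,s}→{c,m,s}
  live L4: {c,m,s}→{m}
  live L5: ∅→{m}
  live L6: {m}→∅

Conflict graph:
  c — {m,p,s}
  h — {m,p,s}
  m — {c,h,p,r,s}
  p — {c,h,m,s}
  r — {m,s}
  s — {c,h,m,p,r}

N(p) = ["c", "h", "m", "s"]

Answer: ["c", "h", "m", "s"]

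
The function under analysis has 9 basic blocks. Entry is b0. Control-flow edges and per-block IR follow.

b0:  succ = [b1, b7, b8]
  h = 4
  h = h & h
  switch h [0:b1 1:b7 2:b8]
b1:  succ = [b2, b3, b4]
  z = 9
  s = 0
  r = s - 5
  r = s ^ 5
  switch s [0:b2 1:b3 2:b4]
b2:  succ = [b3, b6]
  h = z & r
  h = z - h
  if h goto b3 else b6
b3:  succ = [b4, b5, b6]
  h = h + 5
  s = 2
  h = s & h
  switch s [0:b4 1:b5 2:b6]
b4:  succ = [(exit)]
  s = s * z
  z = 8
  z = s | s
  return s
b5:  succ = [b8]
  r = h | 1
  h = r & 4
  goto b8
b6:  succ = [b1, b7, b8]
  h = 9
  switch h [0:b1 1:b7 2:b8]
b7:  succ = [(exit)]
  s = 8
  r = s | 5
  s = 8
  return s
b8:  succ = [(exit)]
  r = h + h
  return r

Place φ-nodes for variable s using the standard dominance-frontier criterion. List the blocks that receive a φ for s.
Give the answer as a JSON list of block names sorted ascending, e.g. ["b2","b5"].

idom tree: b1←b0 b2←b1 b3←b1 b4←b1 b5←b3 b6←b1 b7←b0 b8←b0
Dom∩ at merges:
  b1: preds {b0,b6}: {b0} ∩ {b0,b1,b6} = {b0}; idom=b0
  b3: preds {b1,b2}: {b0,b1} ∩ {b0,b1,b2} = {b0,b1}; idom=b1
  b4: preds {b1,b3}: {b0,b1} ∩ {b0,b1,b3} = {b0,b1}; idom=b1
  b6: preds {b2,b3}: {b0,b1,b2} ∩ {b0,b1,b3} = {b0,b1}; idom=b1
  b7: preds {b0,b6}: {b0} ∩ {b0,b1,b6} = {b0}; idom=b0
  b8: preds {b0,b5,b6}: {b0} ∩ {b0,b1,b3,b5} ∩ {b0,b1,b6} = {b0}; idom=b0

DF derivation:
  join b1 pred b0: · stop@b0
  join b1 pred b6: b6→b1 stop@b0
  join b3 pred b1: · stop@b1
  join b3 pred b2: b2 stop@b1
  join b4 pred b1: · stop@b1
  join b4 pred b3: b3 stop@b1
  join b6 pred b2: b2 stop@b1
  join b6 pred b3: b3 stop@b1
  join b7 pred b0: · stop@b0
  join b7 pred b6: b6→b1 stop@b0
  join b8 pred b0: · stop@b0
  join b8 pred b5: b5→b3→b1 stop@b0
  join b8 pred b6: b6→b1 stop@b0
  DF(b0)=∅
  DF(b1)={b1,b7,b8}
  DF(b2)={b3,b6}
  DF(b3)={b4,b6,b8}
  DF(b4)=∅
  DF(b5)={b8}
  DF(b6)={b1,b7,b8}
  DF(b7)=∅
  DF(b8)=∅

φ for s: defs {b1,b3,b4,b7}
  DF⁺ = {b1,b4,b6,b7,b8}

Answer: ["b1", "b4", "b6", "b7", "b8"]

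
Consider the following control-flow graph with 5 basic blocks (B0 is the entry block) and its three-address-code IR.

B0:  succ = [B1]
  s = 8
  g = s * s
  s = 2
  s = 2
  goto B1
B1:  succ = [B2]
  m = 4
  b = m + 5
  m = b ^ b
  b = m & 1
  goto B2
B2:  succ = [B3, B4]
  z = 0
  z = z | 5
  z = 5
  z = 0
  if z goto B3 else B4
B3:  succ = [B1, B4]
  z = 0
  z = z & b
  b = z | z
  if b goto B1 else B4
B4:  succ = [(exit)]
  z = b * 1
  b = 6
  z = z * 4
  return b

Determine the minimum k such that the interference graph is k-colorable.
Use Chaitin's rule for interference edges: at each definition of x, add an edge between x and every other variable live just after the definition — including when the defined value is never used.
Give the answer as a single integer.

Per-block:
  B0: def={g,s} ue=∅
  B1: def={b,m} ue=∅
  B2: def={z} ue=∅
  B3: def={b,z} ue={b}
  B4: def={b,z} ue={b}

Live sets:
  live B0: ∅→∅
  live B1: ∅→{b}
  live B2: {b}→{b}
  live B3: {b}→{b}
  live B4: {b}→∅

Conflict graph:
  b: {z}
  g: ∅
  m: ∅
  s: ∅
  z: {b}

Registers:
  lower bound: {b,z} mutually conflict ⇒ χ ≥ 2
  2-colouring: r0={b,g,m,s}  r1={z}
  χ = 2

Answer: 2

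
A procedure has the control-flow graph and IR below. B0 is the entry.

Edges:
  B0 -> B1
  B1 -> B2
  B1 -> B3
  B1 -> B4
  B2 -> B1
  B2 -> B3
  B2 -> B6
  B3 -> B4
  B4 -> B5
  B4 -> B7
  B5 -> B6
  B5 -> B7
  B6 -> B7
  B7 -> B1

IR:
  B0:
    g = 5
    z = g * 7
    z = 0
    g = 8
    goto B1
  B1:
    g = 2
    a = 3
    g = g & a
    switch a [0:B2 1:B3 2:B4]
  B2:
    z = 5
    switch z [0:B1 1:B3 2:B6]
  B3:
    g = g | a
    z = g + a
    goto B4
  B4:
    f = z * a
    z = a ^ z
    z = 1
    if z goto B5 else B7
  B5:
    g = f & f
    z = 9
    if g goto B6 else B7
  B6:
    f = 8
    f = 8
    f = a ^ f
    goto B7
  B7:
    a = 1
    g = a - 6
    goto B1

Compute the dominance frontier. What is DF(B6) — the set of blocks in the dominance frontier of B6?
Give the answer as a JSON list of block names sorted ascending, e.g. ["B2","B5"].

idom tree: B1←B0 B2←B1 B3←B1 B4←B1 B5←B4 B6←B1 B7←B1
Dom∩ at merges:
  B1: preds {B0,B2,B7}: {B0} ∩ {B0,B1,B2} ∩ {B0,B1,B7} = {B0}; idom=B0
  B3: preds {B1,B2}: {B0,B1} ∩ {B0,B1,B2} = {B0,B1}; idom=B1
  B4: preds {B1,B3}: {B0,B1} ∩ {B0,B1,B3} = {B0,B1}; idom=B1
  B6: preds {B2,B5}: {B0,B1,B2} ∩ {B0,B1,B4,B5} = {B0,B1}; idom=B1
  B7: preds {B4,B5,B6}: {B0,B1,B4} ∩ {B0,B1,B4,B5} ∩ {B0,B1,B6} = {B0,B1}; idom=B1

DF derivation:
  B1←B0: walk · to B0
  B1←B2: walk B2→B1 to B0
  B1←B7: walk B7→B1 to B0
  B3←B1: walk · to B1
  B3←B2: walk B2 to B1
  B4←B1: walk · to B1
  B4←B3: walk B3 to B1
  B6←B2: walk B2 to B1
  B6←B5: walk B5→B4 to B1
  B7←B4: walk B4 to B1
  B7←B5: walk B5→B4 to B1
  B7←B6: walk B6 to B1
  B0 → ∅
  B1 → {B1}
  B2 → {B1,B3,B6}
  B3 → {B4}
  B4 → {B6,B7}
  B5 → {B6,B7}
  B6 → {B7}
  B7 → {B1}

DF(B6) = ["B7"]

Answer: ["B7"]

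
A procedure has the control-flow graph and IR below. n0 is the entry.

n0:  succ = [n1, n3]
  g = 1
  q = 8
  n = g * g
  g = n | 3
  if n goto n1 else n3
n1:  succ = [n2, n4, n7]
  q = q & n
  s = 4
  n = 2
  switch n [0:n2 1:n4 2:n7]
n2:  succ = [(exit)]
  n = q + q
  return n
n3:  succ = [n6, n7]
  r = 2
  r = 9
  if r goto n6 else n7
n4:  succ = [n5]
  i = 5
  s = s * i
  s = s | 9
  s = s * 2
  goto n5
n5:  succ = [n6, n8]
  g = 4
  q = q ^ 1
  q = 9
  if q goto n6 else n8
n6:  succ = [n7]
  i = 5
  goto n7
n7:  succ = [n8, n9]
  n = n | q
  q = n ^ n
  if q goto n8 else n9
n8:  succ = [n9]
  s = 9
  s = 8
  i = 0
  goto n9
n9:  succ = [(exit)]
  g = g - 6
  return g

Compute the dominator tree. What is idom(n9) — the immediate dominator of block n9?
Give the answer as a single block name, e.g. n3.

idom tree: n1←n0 n2←n1 n3←n0 n4←n1 n5←n4 n6←n0 n7←n0 n8←n0 n9←n0
Dom∩ at merges:
  n6: preds {n3,n5}: {n0,n3} ∩ {n0,n1,n4,n5} = {n0}; idom=n0
  n7: preds {n1,n3,n6}: {n0,n1} ∩ {n0,n3} ∩ {n0,n6} = {n0}; idom=n0
  n8: preds {n5,n7}: {n0,n1,n4,n5} ∩ {n0,n7} = {n0}; idom=n0
  n9: preds {n7,n8}: {n0,n7} ∩ {n0,n8} = {n0}; idom=n0

idom(n9) = n0

Answer: n0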